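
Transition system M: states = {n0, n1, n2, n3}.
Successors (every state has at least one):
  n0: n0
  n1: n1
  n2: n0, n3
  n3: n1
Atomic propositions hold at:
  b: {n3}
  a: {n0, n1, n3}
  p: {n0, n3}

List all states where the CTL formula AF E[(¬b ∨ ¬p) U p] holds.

Sat(¬b) = {n0, n1, n2}
Sat(¬p) = {n1, n2}
Sat(¬b ∨ ¬p) = {n0, n1, n2}
E[(¬b ∨ ¬p) U p]: least fixpoint, start Z0 = Sat(p) = {n0, n3}, add states in Sat(¬b ∨ ¬p) with some successor in Z. Z1 = {n0, n2, n3}; fixed.
Sat(E[(¬b ∨ ¬p) U p]) = {n0, n2, n3}
AF E[(¬b ∨ ¬p) U p]: least fixpoint, start Z0 = {n0, n2, n3}, add states with every successor in Z. Already a fixed point.
Sat(AF E[(¬b ∨ ¬p) U p]) = {n0, n2, n3}

{n0, n2, n3}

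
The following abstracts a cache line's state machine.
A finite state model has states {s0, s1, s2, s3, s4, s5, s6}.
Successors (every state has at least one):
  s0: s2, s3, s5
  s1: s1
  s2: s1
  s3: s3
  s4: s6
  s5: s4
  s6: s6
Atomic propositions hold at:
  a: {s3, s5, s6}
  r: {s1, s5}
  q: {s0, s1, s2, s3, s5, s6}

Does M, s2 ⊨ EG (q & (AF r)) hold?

AF r: least fixpoint, start Z0 = {s1, s5}, add states with every successor in Z. Z1 = {s1, s2, s5}; fixed.
Sat(AF r) = {s1, s2, s5}
Sat(q & (AF r)) = {s1, s2, s5}
EG (q & (AF r)): greatest fixpoint, start Z0 = {s1, s2, s5}, keep only states in Sat with some successor in Z. Z1 = {s1, s2}; fixed.
Sat(EG (q & (AF r))) = {s1, s2}
s2 ∈ Sat(EG (q & (AF r))) = {s1, s2}, so the formula holds at s2.

Yes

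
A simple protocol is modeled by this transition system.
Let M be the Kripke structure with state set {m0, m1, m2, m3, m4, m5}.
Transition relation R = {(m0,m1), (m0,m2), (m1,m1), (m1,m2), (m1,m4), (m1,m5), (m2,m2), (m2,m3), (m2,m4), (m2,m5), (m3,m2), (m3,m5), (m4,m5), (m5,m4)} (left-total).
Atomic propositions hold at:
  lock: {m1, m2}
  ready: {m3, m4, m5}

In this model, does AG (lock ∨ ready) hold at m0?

No

Sat(lock ∨ ready) = {m1, m2, m3, m4, m5}
AG (lock ∨ ready): greatest fixpoint, start Z0 = {m1, m2, m3, m4, m5}, keep only states in Sat with every successor in Z. Already a fixed point.
Sat(AG (lock ∨ ready)) = {m1, m2, m3, m4, m5}
m0 ∉ Sat(AG (lock ∨ ready)) = {m1, m2, m3, m4, m5}, so the formula does not hold at m0.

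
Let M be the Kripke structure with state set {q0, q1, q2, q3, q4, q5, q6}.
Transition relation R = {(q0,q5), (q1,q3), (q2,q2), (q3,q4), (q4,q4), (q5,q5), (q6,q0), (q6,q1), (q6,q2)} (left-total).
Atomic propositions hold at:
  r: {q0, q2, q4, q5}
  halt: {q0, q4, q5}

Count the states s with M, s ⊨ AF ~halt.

Sat(~halt) = {q1, q2, q3, q6}
AF ~halt: least fixpoint, start Z0 = {q1, q2, q3, q6}, add states with every successor in Z. Already a fixed point.
Sat(AF ~halt) = {q1, q2, q3, q6}
|Sat(AF ~halt)| = |{q1, q2, q3, q6}| = 4.

4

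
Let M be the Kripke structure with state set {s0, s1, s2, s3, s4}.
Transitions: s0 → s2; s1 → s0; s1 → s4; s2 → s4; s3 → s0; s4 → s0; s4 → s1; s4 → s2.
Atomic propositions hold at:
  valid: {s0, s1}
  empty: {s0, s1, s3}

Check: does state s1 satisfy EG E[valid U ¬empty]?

Sat(¬empty) = {s2, s4}
E[valid U ¬empty]: least fixpoint, start Z0 = Sat(¬empty) = {s2, s4}, add states in Sat(valid) with some successor in Z. Z1 = {s0, s1, s2, s4}; fixed.
Sat(E[valid U ¬empty]) = {s0, s1, s2, s4}
EG E[valid U ¬empty]: greatest fixpoint, start Z0 = {s0, s1, s2, s4}, keep only states in Sat with some successor in Z. Already a fixed point.
Sat(EG E[valid U ¬empty]) = {s0, s1, s2, s4}
s1 ∈ Sat(EG E[valid U ¬empty]) = {s0, s1, s2, s4}, so the formula holds at s1.

Yes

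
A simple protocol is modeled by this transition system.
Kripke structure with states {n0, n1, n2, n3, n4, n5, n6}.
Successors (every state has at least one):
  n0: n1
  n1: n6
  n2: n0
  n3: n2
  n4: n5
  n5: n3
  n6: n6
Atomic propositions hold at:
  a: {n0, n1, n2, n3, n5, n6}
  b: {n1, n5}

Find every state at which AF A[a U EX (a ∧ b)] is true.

Sat(a ∧ b) = {n1, n5}
Sat(EX (a ∧ b)) = {s : some successor in {n1, n5}} = {n0, n4}
A[a U EX (a ∧ b)]: least fixpoint, start Z0 = Sat(EX (a ∧ b)) = {n0, n4}, add states in Sat(a) with every successor in Z. Z1 = {n0, n2, n4}; Z2 = {n0, n2, n3, n4}; Z3 = {n0, n2, n3, n4, n5}; fixed.
Sat(A[a U EX (a ∧ b)]) = {n0, n2, n3, n4, n5}
AF A[a U EX (a ∧ b)]: least fixpoint, start Z0 = {n0, n2, n3, n4, n5}, add states with every successor in Z. Already a fixed point.
Sat(AF A[a U EX (a ∧ b)]) = {n0, n2, n3, n4, n5}

{n0, n2, n3, n4, n5}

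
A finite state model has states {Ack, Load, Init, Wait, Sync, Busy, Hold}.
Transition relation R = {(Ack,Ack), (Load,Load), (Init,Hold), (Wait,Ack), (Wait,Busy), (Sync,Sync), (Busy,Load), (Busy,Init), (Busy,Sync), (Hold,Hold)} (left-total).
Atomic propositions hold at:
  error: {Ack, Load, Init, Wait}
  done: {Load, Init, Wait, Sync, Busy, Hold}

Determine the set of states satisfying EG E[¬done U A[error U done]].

Sat(¬done) = {Ack}
A[error U done]: least fixpoint, start Z0 = Sat(done) = {Load, Init, Wait, Sync, Busy, Hold}, add states in Sat(error) with every successor in Z. Already a fixed point.
Sat(A[error U done]) = {Load, Init, Wait, Sync, Busy, Hold}
E[¬done U A[error U done]]: least fixpoint, start Z0 = Sat(A[error U done]) = {Load, Init, Wait, Sync, Busy, Hold}, add states in Sat(¬done) with some successor in Z. Already a fixed point.
Sat(E[¬done U A[error U done]]) = {Load, Init, Wait, Sync, Busy, Hold}
EG E[¬done U A[error U done]]: greatest fixpoint, start Z0 = {Load, Init, Wait, Sync, Busy, Hold}, keep only states in Sat with some successor in Z. Already a fixed point.
Sat(EG E[¬done U A[error U done]]) = {Load, Init, Wait, Sync, Busy, Hold}

{Load, Init, Wait, Sync, Busy, Hold}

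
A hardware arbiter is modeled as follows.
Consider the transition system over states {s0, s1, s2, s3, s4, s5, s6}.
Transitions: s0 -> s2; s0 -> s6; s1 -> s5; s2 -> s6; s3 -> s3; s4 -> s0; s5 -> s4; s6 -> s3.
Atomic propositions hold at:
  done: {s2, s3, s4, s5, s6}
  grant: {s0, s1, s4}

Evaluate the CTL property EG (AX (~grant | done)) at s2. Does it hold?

Sat(~grant) = {s2, s3, s5, s6}
Sat(~grant | done) = {s2, s3, s4, s5, s6}
Sat(AX (~grant | done)) = {s : every successor in {s2, s3, s4, s5, s6}} = {s0, s1, s2, s3, s5, s6}
EG (AX (~grant | done)): greatest fixpoint, start Z0 = {s0, s1, s2, s3, s5, s6}, keep only states in Sat with some successor in Z. Z1 = {s0, s1, s2, s3, s6}; Z2 = {s0, s2, s3, s6}; fixed.
Sat(EG (AX (~grant | done))) = {s0, s2, s3, s6}
s2 ∈ Sat(EG (AX (~grant | done))) = {s0, s2, s3, s6}, so the formula holds at s2.

Yes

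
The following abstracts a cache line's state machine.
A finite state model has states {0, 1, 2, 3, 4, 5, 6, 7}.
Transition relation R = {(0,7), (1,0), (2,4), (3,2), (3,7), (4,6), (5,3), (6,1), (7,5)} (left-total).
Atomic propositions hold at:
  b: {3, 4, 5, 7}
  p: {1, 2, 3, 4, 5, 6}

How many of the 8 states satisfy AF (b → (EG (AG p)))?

AG p: greatest fixpoint, start Z0 = {1, 2, 3, 4, 5, 6}, keep only states in Sat with every successor in Z. Z1 = {2, 4, 5, 6}; Z2 = {2, 4}; Z3 = {2}; Z4 = ∅; fixed.
Sat(AG p) = ∅
EG (AG p): greatest fixpoint, start Z0 = ∅, keep only states in Sat with some successor in Z. Already a fixed point.
Sat(EG (AG p)) = ∅
Sat(b → (EG (AG p))) = {0, 1, 2, 6}
AF (b → (EG (AG p))): least fixpoint, start Z0 = {0, 1, 2, 6}, add states with every successor in Z. Z1 = {0, 1, 2, 4, 6}; fixed.
Sat(AF (b → (EG (AG p)))) = {0, 1, 2, 4, 6}
|Sat(AF (b → (EG (AG p))))| = |{0, 1, 2, 4, 6}| = 5.

5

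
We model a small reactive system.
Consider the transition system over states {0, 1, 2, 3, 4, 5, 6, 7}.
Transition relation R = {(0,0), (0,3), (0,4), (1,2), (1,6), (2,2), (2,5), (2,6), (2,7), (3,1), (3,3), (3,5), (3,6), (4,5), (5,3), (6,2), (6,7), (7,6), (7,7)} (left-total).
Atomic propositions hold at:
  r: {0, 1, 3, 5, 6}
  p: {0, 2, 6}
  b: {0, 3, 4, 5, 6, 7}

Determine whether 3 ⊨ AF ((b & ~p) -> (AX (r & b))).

No

Sat(~p) = {1, 3, 4, 5, 7}
Sat(b & ~p) = {3, 4, 5, 7}
Sat(r & b) = {0, 3, 5, 6}
Sat(AX (r & b)) = {s : every successor in {0, 3, 5, 6}} = {4, 5}
Sat((b & ~p) -> (AX (r & b))) = {0, 1, 2, 4, 5, 6}
AF ((b & ~p) -> (AX (r & b))): least fixpoint, start Z0 = {0, 1, 2, 4, 5, 6}, add states with every successor in Z. Already a fixed point.
Sat(AF ((b & ~p) -> (AX (r & b)))) = {0, 1, 2, 4, 5, 6}
3 ∉ Sat(AF ((b & ~p) -> (AX (r & b)))) = {0, 1, 2, 4, 5, 6}, so the formula does not hold at 3.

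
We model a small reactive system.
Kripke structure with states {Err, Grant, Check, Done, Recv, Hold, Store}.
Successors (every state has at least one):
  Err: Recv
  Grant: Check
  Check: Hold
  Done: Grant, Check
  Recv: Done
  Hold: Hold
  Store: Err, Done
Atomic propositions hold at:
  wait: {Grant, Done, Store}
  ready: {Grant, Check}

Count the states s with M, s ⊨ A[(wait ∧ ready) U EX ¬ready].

6

Sat(wait ∧ ready) = {Grant}
Sat(¬ready) = {Err, Done, Recv, Hold, Store}
Sat(EX ¬ready) = {s : some successor in {Err, Done, Recv, Hold, Store}} = {Err, Check, Recv, Hold, Store}
A[(wait ∧ ready) U EX ¬ready]: least fixpoint, start Z0 = Sat(EX ¬ready) = {Err, Check, Recv, Hold, Store}, add states in Sat(wait ∧ ready) with every successor in Z. Z1 = {Err, Grant, Check, Recv, Hold, Store}; fixed.
Sat(A[(wait ∧ ready) U EX ¬ready]) = {Err, Grant, Check, Recv, Hold, Store}
|Sat(A[(wait ∧ ready) U EX ¬ready])| = |{Err, Grant, Check, Recv, Hold, Store}| = 6.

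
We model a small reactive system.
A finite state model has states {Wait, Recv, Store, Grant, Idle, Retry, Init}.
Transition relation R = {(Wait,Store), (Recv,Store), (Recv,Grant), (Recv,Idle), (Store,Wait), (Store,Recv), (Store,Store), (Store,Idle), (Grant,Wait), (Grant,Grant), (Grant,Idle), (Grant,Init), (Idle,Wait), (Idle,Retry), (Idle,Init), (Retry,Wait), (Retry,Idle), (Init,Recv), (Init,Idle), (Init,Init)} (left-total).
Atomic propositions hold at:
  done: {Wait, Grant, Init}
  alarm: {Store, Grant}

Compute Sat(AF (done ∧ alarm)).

Sat(done ∧ alarm) = {Grant}
AF (done ∧ alarm): least fixpoint, start Z0 = {Grant}, add states with every successor in Z. Already a fixed point.
Sat(AF (done ∧ alarm)) = {Grant}

{Grant}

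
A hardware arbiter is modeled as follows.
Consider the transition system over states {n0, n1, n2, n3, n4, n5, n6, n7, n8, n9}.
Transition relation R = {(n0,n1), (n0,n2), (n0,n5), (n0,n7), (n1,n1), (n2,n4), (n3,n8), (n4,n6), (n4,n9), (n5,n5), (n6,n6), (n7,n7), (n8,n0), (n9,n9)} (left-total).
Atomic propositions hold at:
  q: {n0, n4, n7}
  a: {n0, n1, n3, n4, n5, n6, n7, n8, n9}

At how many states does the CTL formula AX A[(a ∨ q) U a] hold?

9

Sat(a ∨ q) = {n0, n1, n3, n4, n5, n6, n7, n8, n9}
A[(a ∨ q) U a]: least fixpoint, start Z0 = Sat(a) = {n0, n1, n3, n4, n5, n6, n7, n8, n9}, add states in Sat(a ∨ q) with every successor in Z. Already a fixed point.
Sat(A[(a ∨ q) U a]) = {n0, n1, n3, n4, n5, n6, n7, n8, n9}
Sat(AX A[(a ∨ q) U a]) = {s : every successor in {n0, n1, n3, n4, n5, n6, n7, n8, n9}} = {n1, n2, n3, n4, n5, n6, n7, n8, n9}
|Sat(AX A[(a ∨ q) U a])| = |{n1, n2, n3, n4, n5, n6, n7, n8, n9}| = 9.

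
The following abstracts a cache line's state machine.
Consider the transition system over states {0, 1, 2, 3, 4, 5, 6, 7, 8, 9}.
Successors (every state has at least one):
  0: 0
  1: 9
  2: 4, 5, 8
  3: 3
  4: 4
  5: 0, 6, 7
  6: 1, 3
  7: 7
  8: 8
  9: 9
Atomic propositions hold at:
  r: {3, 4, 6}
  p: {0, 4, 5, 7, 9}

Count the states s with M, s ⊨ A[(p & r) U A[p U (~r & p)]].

4

Sat(p & r) = {4}
Sat(~r) = {0, 1, 2, 5, 7, 8, 9}
Sat(~r & p) = {0, 5, 7, 9}
A[p U (~r & p)]: least fixpoint, start Z0 = Sat((~r & p)) = {0, 5, 7, 9}, add states in Sat(p) with every successor in Z. Already a fixed point.
Sat(A[p U (~r & p)]) = {0, 5, 7, 9}
A[(p & r) U A[p U (~r & p)]]: least fixpoint, start Z0 = Sat(A[p U (~r & p)]) = {0, 5, 7, 9}, add states in Sat(p & r) with every successor in Z. Already a fixed point.
Sat(A[(p & r) U A[p U (~r & p)]]) = {0, 5, 7, 9}
|Sat(A[(p & r) U A[p U (~r & p)]])| = |{0, 5, 7, 9}| = 4.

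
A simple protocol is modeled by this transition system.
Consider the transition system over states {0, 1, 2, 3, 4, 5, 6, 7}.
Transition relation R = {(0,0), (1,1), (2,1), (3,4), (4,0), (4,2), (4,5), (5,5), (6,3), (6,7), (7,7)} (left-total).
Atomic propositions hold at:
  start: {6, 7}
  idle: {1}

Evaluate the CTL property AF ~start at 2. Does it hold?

Sat(~start) = {0, 1, 2, 3, 4, 5}
AF ~start: least fixpoint, start Z0 = {0, 1, 2, 3, 4, 5}, add states with every successor in Z. Already a fixed point.
Sat(AF ~start) = {0, 1, 2, 3, 4, 5}
2 ∈ Sat(AF ~start) = {0, 1, 2, 3, 4, 5}, so the formula holds at 2.

Yes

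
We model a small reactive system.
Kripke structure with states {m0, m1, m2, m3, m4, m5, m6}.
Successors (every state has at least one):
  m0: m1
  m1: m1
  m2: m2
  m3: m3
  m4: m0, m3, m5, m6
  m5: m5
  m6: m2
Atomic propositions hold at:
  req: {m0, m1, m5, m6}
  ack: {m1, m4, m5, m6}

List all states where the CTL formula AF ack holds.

AF ack: least fixpoint, start Z0 = {m1, m4, m5, m6}, add states with every successor in Z. Z1 = {m0, m1, m4, m5, m6}; fixed.
Sat(AF ack) = {m0, m1, m4, m5, m6}

{m0, m1, m4, m5, m6}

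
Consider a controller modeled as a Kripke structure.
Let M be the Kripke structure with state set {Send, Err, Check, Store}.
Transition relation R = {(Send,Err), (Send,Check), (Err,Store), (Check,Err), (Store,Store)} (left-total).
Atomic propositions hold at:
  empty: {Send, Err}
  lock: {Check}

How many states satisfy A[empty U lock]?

A[empty U lock]: least fixpoint, start Z0 = Sat(lock) = {Check}, add states in Sat(empty) with every successor in Z. Already a fixed point.
Sat(A[empty U lock]) = {Check}
|Sat(A[empty U lock])| = |{Check}| = 1.

1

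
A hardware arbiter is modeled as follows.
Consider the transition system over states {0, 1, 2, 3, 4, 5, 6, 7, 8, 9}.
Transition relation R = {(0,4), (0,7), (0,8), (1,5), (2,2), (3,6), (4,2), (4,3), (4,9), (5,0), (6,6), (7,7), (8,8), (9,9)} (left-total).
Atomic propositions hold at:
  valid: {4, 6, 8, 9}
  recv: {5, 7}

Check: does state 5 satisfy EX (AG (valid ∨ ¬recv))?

Sat(¬recv) = {0, 1, 2, 3, 4, 6, 8, 9}
Sat(valid ∨ ¬recv) = {0, 1, 2, 3, 4, 6, 8, 9}
AG (valid ∨ ¬recv): greatest fixpoint, start Z0 = {0, 1, 2, 3, 4, 6, 8, 9}, keep only states in Sat with every successor in Z. Z1 = {2, 3, 4, 6, 8, 9}; fixed.
Sat(AG (valid ∨ ¬recv)) = {2, 3, 4, 6, 8, 9}
Sat(EX (AG (valid ∨ ¬recv))) = {s : some successor in {2, 3, 4, 6, 8, 9}} = {0, 2, 3, 4, 6, 8, 9}
5 ∉ Sat(EX (AG (valid ∨ ¬recv))) = {0, 2, 3, 4, 6, 8, 9}, so the formula does not hold at 5.

No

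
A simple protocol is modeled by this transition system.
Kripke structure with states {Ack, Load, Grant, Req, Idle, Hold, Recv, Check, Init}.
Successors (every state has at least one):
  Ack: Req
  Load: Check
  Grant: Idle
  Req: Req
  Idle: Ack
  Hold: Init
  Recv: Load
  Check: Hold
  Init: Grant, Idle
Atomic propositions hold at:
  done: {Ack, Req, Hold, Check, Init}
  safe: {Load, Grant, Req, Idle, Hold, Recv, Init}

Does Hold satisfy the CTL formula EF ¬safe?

Yes

Sat(¬safe) = {Ack, Check}
EF ¬safe: least fixpoint, start Z0 = {Ack, Check}, add states with some successor in Z. Z1 = {Ack, Load, Idle, Check}; Z2 = {Ack, Load, Grant, Idle, Recv, Check, Init}; Z3 = {Ack, Load, Grant, Idle, Hold, Recv, Check, Init}; fixed.
Sat(EF ¬safe) = {Ack, Load, Grant, Idle, Hold, Recv, Check, Init}
Hold ∈ Sat(EF ¬safe) = {Ack, Load, Grant, Idle, Hold, Recv, Check, Init}, so the formula holds at Hold.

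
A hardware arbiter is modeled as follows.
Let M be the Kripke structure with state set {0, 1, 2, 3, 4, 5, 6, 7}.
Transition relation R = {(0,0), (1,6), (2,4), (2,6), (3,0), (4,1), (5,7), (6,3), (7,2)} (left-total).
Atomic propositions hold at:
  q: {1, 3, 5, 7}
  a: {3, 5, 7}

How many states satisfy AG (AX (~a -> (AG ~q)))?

Sat(~a) = {0, 1, 2, 4, 6}
Sat(~q) = {0, 2, 4, 6}
AG ~q: greatest fixpoint, start Z0 = {0, 2, 4, 6}, keep only states in Sat with every successor in Z. Z1 = {0, 2}; Z2 = {0}; fixed.
Sat(AG ~q) = {0}
Sat(~a -> (AG ~q)) = {0, 3, 5, 7}
Sat(AX (~a -> (AG ~q))) = {s : every successor in {0, 3, 5, 7}} = {0, 3, 5, 6}
AG (AX (~a -> (AG ~q))): greatest fixpoint, start Z0 = {0, 3, 5, 6}, keep only states in Sat with every successor in Z. Z1 = {0, 3, 6}; fixed.
Sat(AG (AX (~a -> (AG ~q)))) = {0, 3, 6}
|Sat(AG (AX (~a -> (AG ~q))))| = |{0, 3, 6}| = 3.

3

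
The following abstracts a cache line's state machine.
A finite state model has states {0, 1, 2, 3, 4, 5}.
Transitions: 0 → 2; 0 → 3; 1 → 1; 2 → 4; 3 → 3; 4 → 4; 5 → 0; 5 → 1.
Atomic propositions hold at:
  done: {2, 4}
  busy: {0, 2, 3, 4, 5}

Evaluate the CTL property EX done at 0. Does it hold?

Yes

Sat(EX done) = {s : some successor in {2, 4}} = {0, 2, 4}
0 ∈ Sat(EX done) = {0, 2, 4}, so the formula holds at 0.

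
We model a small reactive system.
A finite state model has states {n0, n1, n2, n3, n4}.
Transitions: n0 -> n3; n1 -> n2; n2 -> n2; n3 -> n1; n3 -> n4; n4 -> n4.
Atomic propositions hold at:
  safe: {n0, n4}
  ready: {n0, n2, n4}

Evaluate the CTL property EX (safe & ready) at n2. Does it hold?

No

Sat(safe & ready) = {n0, n4}
Sat(EX (safe & ready)) = {s : some successor in {n0, n4}} = {n3, n4}
n2 ∉ Sat(EX (safe & ready)) = {n3, n4}, so the formula does not hold at n2.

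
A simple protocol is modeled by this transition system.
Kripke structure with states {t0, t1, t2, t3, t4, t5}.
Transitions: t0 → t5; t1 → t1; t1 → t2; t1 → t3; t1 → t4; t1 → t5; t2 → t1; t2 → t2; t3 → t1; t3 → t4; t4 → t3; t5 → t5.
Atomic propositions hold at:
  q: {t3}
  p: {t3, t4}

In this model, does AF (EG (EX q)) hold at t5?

No

Sat(EX q) = {s : some successor in {t3}} = {t1, t4}
EG (EX q): greatest fixpoint, start Z0 = {t1, t4}, keep only states in Sat with some successor in Z. Z1 = {t1}; fixed.
Sat(EG (EX q)) = {t1}
AF (EG (EX q)): least fixpoint, start Z0 = {t1}, add states with every successor in Z. Already a fixed point.
Sat(AF (EG (EX q))) = {t1}
t5 ∉ Sat(AF (EG (EX q))) = {t1}, so the formula does not hold at t5.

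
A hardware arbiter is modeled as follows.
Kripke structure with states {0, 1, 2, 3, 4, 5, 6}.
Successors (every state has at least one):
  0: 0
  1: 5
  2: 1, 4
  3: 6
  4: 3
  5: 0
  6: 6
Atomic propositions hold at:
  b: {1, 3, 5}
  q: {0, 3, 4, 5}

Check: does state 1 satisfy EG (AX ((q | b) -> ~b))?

No

Sat(q | b) = {0, 1, 3, 4, 5}
Sat(~b) = {0, 2, 4, 6}
Sat((q | b) -> ~b) = {0, 2, 4, 6}
Sat(AX ((q | b) -> ~b)) = {s : every successor in {0, 2, 4, 6}} = {0, 3, 5, 6}
EG (AX ((q | b) -> ~b)): greatest fixpoint, start Z0 = {0, 3, 5, 6}, keep only states in Sat with some successor in Z. Already a fixed point.
Sat(EG (AX ((q | b) -> ~b))) = {0, 3, 5, 6}
1 ∉ Sat(EG (AX ((q | b) -> ~b))) = {0, 3, 5, 6}, so the formula does not hold at 1.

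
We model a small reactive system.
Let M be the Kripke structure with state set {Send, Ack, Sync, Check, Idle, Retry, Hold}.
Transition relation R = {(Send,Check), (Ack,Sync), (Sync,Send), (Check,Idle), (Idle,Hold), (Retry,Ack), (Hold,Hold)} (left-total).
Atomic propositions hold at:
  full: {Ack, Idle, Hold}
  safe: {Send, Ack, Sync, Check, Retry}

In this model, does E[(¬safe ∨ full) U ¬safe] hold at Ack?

Sat(¬safe) = {Idle, Hold}
Sat(¬safe ∨ full) = {Ack, Idle, Hold}
E[(¬safe ∨ full) U ¬safe]: least fixpoint, start Z0 = Sat(¬safe) = {Idle, Hold}, add states in Sat(¬safe ∨ full) with some successor in Z. Already a fixed point.
Sat(E[(¬safe ∨ full) U ¬safe]) = {Idle, Hold}
Ack ∉ Sat(E[(¬safe ∨ full) U ¬safe]) = {Idle, Hold}, so the formula does not hold at Ack.

No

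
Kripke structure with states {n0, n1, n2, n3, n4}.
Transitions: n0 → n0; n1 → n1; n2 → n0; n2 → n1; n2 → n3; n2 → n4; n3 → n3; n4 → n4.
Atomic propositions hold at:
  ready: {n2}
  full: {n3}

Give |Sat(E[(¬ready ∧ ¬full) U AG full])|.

1

Sat(¬ready) = {n0, n1, n3, n4}
Sat(¬full) = {n0, n1, n2, n4}
Sat(¬ready ∧ ¬full) = {n0, n1, n4}
AG full: greatest fixpoint, start Z0 = {n3}, keep only states in Sat with every successor in Z. Already a fixed point.
Sat(AG full) = {n3}
E[(¬ready ∧ ¬full) U AG full]: least fixpoint, start Z0 = Sat(AG full) = {n3}, add states in Sat(¬ready ∧ ¬full) with some successor in Z. Already a fixed point.
Sat(E[(¬ready ∧ ¬full) U AG full]) = {n3}
|Sat(E[(¬ready ∧ ¬full) U AG full])| = |{n3}| = 1.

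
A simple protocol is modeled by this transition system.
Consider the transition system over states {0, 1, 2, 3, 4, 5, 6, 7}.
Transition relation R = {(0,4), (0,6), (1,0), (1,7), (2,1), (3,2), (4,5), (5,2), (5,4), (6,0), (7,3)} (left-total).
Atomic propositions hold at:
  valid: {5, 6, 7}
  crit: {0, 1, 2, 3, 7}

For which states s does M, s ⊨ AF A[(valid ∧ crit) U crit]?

{0, 1, 2, 3, 6, 7}

Sat(valid ∧ crit) = {7}
A[(valid ∧ crit) U crit]: least fixpoint, start Z0 = Sat(crit) = {0, 1, 2, 3, 7}, add states in Sat(valid ∧ crit) with every successor in Z. Already a fixed point.
Sat(A[(valid ∧ crit) U crit]) = {0, 1, 2, 3, 7}
AF A[(valid ∧ crit) U crit]: least fixpoint, start Z0 = {0, 1, 2, 3, 7}, add states with every successor in Z. Z1 = {0, 1, 2, 3, 6, 7}; fixed.
Sat(AF A[(valid ∧ crit) U crit]) = {0, 1, 2, 3, 6, 7}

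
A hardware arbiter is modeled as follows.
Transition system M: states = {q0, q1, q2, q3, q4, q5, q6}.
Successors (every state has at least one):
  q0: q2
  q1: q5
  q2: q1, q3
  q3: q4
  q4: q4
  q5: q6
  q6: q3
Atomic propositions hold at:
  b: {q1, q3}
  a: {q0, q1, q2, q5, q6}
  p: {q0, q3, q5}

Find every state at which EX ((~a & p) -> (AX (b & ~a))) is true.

Sat(~a) = {q3, q4}
Sat(~a & p) = {q3}
Sat(b & ~a) = {q3}
Sat(AX (b & ~a)) = {s : every successor in {q3}} = {q6}
Sat((~a & p) -> (AX (b & ~a))) = {q0, q1, q2, q4, q5, q6}
Sat(EX ((~a & p) -> (AX (b & ~a)))) = {s : some successor in {q0, q1, q2, q4, q5, q6}} = {q0, q1, q2, q3, q4, q5}

{q0, q1, q2, q3, q4, q5}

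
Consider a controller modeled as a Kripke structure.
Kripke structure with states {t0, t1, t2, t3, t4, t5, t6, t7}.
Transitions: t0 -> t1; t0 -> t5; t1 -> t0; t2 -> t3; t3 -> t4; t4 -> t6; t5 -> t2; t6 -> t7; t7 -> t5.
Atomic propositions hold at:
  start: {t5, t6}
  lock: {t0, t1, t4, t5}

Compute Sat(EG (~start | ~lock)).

Sat(~start) = {t0, t1, t2, t3, t4, t7}
Sat(~lock) = {t2, t3, t6, t7}
Sat(~start | ~lock) = {t0, t1, t2, t3, t4, t6, t7}
EG (~start | ~lock): greatest fixpoint, start Z0 = {t0, t1, t2, t3, t4, t6, t7}, keep only states in Sat with some successor in Z. Z1 = {t0, t1, t2, t3, t4, t6}; Z2 = {t0, t1, t2, t3, t4}; Z3 = {t0, t1, t2, t3}; Z4 = {t0, t1, t2}; Z5 = {t0, t1}; fixed.
Sat(EG (~start | ~lock)) = {t0, t1}

{t0, t1}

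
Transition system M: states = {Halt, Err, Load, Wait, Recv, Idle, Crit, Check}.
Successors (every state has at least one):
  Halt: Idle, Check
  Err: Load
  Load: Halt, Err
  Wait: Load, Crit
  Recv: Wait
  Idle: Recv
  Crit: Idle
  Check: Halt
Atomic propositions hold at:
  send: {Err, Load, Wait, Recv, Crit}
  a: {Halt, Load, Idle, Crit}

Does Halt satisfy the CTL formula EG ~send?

Sat(~send) = {Halt, Idle, Check}
EG ~send: greatest fixpoint, start Z0 = {Halt, Idle, Check}, keep only states in Sat with some successor in Z. Z1 = {Halt, Check}; fixed.
Sat(EG ~send) = {Halt, Check}
Halt ∈ Sat(EG ~send) = {Halt, Check}, so the formula holds at Halt.

Yes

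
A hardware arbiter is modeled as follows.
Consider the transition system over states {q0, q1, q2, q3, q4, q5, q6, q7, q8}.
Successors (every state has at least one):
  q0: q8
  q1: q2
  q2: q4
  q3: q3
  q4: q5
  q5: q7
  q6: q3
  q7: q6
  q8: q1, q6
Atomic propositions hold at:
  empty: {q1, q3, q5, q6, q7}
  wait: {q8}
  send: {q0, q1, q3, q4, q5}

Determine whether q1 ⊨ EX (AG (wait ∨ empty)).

Sat(wait ∨ empty) = {q1, q3, q5, q6, q7, q8}
AG (wait ∨ empty): greatest fixpoint, start Z0 = {q1, q3, q5, q6, q7, q8}, keep only states in Sat with every successor in Z. Z1 = {q3, q5, q6, q7, q8}; Z2 = {q3, q5, q6, q7}; fixed.
Sat(AG (wait ∨ empty)) = {q3, q5, q6, q7}
Sat(EX (AG (wait ∨ empty))) = {s : some successor in {q3, q5, q6, q7}} = {q3, q4, q5, q6, q7, q8}
q1 ∉ Sat(EX (AG (wait ∨ empty))) = {q3, q4, q5, q6, q7, q8}, so the formula does not hold at q1.

No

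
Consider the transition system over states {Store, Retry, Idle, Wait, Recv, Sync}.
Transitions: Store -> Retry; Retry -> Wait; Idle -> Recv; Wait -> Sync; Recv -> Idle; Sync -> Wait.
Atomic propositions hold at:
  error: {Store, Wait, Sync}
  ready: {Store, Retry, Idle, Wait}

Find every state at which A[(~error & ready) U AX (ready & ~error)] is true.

Sat(~error) = {Retry, Idle, Recv}
Sat(~error & ready) = {Retry, Idle}
Sat(ready & ~error) = {Retry, Idle}
Sat(AX (ready & ~error)) = {s : every successor in {Retry, Idle}} = {Store, Recv}
A[(~error & ready) U AX (ready & ~error)]: least fixpoint, start Z0 = Sat(AX (ready & ~error)) = {Store, Recv}, add states in Sat(~error & ready) with every successor in Z. Z1 = {Store, Idle, Recv}; fixed.
Sat(A[(~error & ready) U AX (ready & ~error)]) = {Store, Idle, Recv}

{Store, Idle, Recv}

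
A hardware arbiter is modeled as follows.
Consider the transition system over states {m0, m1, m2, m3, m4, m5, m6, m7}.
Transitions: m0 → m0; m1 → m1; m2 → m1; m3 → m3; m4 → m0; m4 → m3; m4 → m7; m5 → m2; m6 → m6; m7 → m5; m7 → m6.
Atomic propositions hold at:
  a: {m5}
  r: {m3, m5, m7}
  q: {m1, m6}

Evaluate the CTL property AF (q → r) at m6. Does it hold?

Sat(q → r) = {m0, m2, m3, m4, m5, m7}
AF (q → r): least fixpoint, start Z0 = {m0, m2, m3, m4, m5, m7}, add states with every successor in Z. Already a fixed point.
Sat(AF (q → r)) = {m0, m2, m3, m4, m5, m7}
m6 ∉ Sat(AF (q → r)) = {m0, m2, m3, m4, m5, m7}, so the formula does not hold at m6.

No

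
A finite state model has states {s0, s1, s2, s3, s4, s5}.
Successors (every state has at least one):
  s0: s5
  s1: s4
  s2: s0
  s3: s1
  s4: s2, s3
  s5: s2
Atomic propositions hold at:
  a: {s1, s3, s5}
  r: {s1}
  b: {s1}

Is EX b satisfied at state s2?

Sat(EX b) = {s : some successor in {s1}} = {s3}
s2 ∉ Sat(EX b) = {s3}, so the formula does not hold at s2.

No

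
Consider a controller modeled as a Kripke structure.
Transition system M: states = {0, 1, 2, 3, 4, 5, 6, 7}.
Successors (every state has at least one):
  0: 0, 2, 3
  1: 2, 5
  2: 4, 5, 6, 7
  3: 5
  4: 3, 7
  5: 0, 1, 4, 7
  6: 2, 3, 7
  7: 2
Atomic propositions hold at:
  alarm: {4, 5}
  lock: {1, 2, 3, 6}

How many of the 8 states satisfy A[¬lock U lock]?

Sat(¬lock) = {0, 4, 5, 7}
A[¬lock U lock]: least fixpoint, start Z0 = Sat(lock) = {1, 2, 3, 6}, add states in Sat(¬lock) with every successor in Z. Z1 = {1, 2, 3, 6, 7}; Z2 = {1, 2, 3, 4, 6, 7}; fixed.
Sat(A[¬lock U lock]) = {1, 2, 3, 4, 6, 7}
|Sat(A[¬lock U lock])| = |{1, 2, 3, 4, 6, 7}| = 6.

6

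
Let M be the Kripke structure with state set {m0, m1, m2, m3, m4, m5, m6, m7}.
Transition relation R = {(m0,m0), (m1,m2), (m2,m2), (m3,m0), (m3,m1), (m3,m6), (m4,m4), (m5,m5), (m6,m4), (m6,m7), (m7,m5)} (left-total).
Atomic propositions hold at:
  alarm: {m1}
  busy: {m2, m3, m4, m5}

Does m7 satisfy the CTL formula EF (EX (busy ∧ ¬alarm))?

Yes

Sat(¬alarm) = {m0, m2, m3, m4, m5, m6, m7}
Sat(busy ∧ ¬alarm) = {m2, m3, m4, m5}
Sat(EX (busy ∧ ¬alarm)) = {s : some successor in {m2, m3, m4, m5}} = {m1, m2, m4, m5, m6, m7}
EF (EX (busy ∧ ¬alarm)): least fixpoint, start Z0 = {m1, m2, m4, m5, m6, m7}, add states with some successor in Z. Z1 = {m1, m2, m3, m4, m5, m6, m7}; fixed.
Sat(EF (EX (busy ∧ ¬alarm))) = {m1, m2, m3, m4, m5, m6, m7}
m7 ∈ Sat(EF (EX (busy ∧ ¬alarm))) = {m1, m2, m3, m4, m5, m6, m7}, so the formula holds at m7.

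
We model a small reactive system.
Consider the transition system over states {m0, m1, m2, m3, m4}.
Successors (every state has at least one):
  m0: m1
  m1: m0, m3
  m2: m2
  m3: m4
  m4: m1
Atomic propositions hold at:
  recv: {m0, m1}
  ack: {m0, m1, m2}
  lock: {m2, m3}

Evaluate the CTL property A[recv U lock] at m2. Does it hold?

A[recv U lock]: least fixpoint, start Z0 = Sat(lock) = {m2, m3}, add states in Sat(recv) with every successor in Z. Already a fixed point.
Sat(A[recv U lock]) = {m2, m3}
m2 ∈ Sat(A[recv U lock]) = {m2, m3}, so the formula holds at m2.

Yes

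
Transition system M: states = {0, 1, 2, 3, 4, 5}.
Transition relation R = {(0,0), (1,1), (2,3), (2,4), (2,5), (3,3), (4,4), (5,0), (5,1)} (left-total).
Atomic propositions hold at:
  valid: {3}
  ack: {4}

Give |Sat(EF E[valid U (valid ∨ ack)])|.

3

Sat(valid ∨ ack) = {3, 4}
E[valid U (valid ∨ ack)]: least fixpoint, start Z0 = Sat((valid ∨ ack)) = {3, 4}, add states in Sat(valid) with some successor in Z. Already a fixed point.
Sat(E[valid U (valid ∨ ack)]) = {3, 4}
EF E[valid U (valid ∨ ack)]: least fixpoint, start Z0 = {3, 4}, add states with some successor in Z. Z1 = {2, 3, 4}; fixed.
Sat(EF E[valid U (valid ∨ ack)]) = {2, 3, 4}
|Sat(EF E[valid U (valid ∨ ack)])| = |{2, 3, 4}| = 3.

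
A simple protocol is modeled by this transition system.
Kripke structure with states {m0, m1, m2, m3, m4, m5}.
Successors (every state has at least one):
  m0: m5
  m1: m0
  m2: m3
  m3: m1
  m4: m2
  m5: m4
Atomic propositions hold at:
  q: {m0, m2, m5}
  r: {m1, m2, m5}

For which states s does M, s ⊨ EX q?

{m0, m1, m4}

Sat(EX q) = {s : some successor in {m0, m2, m5}} = {m0, m1, m4}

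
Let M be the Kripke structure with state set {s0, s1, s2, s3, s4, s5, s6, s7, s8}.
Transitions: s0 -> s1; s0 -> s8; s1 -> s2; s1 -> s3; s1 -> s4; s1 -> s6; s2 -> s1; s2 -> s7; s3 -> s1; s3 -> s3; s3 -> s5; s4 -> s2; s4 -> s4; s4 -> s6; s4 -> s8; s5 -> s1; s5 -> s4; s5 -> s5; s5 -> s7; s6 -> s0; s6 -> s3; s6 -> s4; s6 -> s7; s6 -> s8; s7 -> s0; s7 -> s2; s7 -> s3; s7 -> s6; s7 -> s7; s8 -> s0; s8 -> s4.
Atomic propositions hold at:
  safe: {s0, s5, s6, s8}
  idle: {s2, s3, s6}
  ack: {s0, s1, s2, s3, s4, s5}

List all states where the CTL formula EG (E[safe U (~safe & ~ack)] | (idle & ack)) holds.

{s2, s3, s5, s6, s7}

Sat(~safe) = {s1, s2, s3, s4, s7}
Sat(~ack) = {s6, s7, s8}
Sat(~safe & ~ack) = {s7}
E[safe U (~safe & ~ack)]: least fixpoint, start Z0 = Sat((~safe & ~ack)) = {s7}, add states in Sat(safe) with some successor in Z. Z1 = {s5, s6, s7}; fixed.
Sat(E[safe U (~safe & ~ack)]) = {s5, s6, s7}
Sat(idle & ack) = {s2, s3}
Sat(E[safe U (~safe & ~ack)] | (idle & ack)) = {s2, s3, s5, s6, s7}
EG (E[safe U (~safe & ~ack)] | (idle & ack)): greatest fixpoint, start Z0 = {s2, s3, s5, s6, s7}, keep only states in Sat with some successor in Z. Already a fixed point.
Sat(EG (E[safe U (~safe & ~ack)] | (idle & ack))) = {s2, s3, s5, s6, s7}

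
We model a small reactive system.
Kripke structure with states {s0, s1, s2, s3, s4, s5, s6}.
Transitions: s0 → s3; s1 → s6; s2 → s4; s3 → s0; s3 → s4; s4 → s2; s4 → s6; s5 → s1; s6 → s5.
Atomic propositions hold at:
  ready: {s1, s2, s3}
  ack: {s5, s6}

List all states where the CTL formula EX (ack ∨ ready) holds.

{s0, s1, s4, s5, s6}

Sat(ack ∨ ready) = {s1, s2, s3, s5, s6}
Sat(EX (ack ∨ ready)) = {s : some successor in {s1, s2, s3, s5, s6}} = {s0, s1, s4, s5, s6}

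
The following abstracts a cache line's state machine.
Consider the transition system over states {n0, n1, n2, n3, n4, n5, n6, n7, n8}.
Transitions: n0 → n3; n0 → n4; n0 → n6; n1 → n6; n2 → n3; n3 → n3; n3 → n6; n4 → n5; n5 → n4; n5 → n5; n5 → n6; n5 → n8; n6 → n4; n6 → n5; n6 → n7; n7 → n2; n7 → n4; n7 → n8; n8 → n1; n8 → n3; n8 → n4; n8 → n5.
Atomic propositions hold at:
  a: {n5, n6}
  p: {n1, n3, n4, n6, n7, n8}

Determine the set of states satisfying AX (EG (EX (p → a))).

Sat(p → a) = {n0, n2, n5, n6}
Sat(EX (p → a)) = {s : some successor in {n0, n2, n5, n6}} = {n0, n1, n3, n4, n5, n6, n7, n8}
EG (EX (p → a)): greatest fixpoint, start Z0 = {n0, n1, n3, n4, n5, n6, n7, n8}, keep only states in Sat with some successor in Z. Already a fixed point.
Sat(EG (EX (p → a))) = {n0, n1, n3, n4, n5, n6, n7, n8}
Sat(AX (EG (EX (p → a)))) = {s : every successor in {n0, n1, n3, n4, n5, n6, n7, n8}} = {n0, n1, n2, n3, n4, n5, n6, n8}

{n0, n1, n2, n3, n4, n5, n6, n8}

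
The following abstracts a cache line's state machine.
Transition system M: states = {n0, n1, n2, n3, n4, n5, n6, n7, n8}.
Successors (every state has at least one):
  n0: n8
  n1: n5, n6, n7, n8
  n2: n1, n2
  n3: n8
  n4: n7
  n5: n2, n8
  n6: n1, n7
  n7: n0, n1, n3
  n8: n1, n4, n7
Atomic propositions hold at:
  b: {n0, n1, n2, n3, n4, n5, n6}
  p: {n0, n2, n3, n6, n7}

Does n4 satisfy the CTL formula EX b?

No

Sat(EX b) = {s : some successor in {n0, n1, n2, n3, n4, n5, n6}} = {n1, n2, n5, n6, n7, n8}
n4 ∉ Sat(EX b) = {n1, n2, n5, n6, n7, n8}, so the formula does not hold at n4.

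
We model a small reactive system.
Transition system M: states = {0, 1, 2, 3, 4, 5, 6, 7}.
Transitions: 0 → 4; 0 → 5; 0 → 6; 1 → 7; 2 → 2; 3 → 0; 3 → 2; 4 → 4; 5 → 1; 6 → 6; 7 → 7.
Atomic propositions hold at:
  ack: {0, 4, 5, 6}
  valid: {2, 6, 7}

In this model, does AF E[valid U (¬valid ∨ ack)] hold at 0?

Yes

Sat(¬valid) = {0, 1, 3, 4, 5}
Sat(¬valid ∨ ack) = {0, 1, 3, 4, 5, 6}
E[valid U (¬valid ∨ ack)]: least fixpoint, start Z0 = Sat((¬valid ∨ ack)) = {0, 1, 3, 4, 5, 6}, add states in Sat(valid) with some successor in Z. Already a fixed point.
Sat(E[valid U (¬valid ∨ ack)]) = {0, 1, 3, 4, 5, 6}
AF E[valid U (¬valid ∨ ack)]: least fixpoint, start Z0 = {0, 1, 3, 4, 5, 6}, add states with every successor in Z. Already a fixed point.
Sat(AF E[valid U (¬valid ∨ ack)]) = {0, 1, 3, 4, 5, 6}
0 ∈ Sat(AF E[valid U (¬valid ∨ ack)]) = {0, 1, 3, 4, 5, 6}, so the formula holds at 0.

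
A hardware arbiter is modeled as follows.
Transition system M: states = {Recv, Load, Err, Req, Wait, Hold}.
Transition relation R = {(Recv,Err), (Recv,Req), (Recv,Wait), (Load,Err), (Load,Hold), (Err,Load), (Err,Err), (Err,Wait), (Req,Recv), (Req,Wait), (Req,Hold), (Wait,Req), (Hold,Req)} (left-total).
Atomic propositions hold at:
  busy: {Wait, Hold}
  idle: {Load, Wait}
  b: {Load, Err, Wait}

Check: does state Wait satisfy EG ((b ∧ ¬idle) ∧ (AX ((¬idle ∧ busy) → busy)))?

No

Sat(¬idle) = {Recv, Err, Req, Hold}
Sat(b ∧ ¬idle) = {Err}
Sat(¬idle ∧ busy) = {Hold}
Sat((¬idle ∧ busy) → busy) = {Recv, Load, Err, Req, Wait, Hold}
Sat(AX ((¬idle ∧ busy) → busy)) = {s : every successor in {Recv, Load, Err, Req, Wait, Hold}} = {Recv, Load, Err, Req, Wait, Hold}
Sat((b ∧ ¬idle) ∧ (AX ((¬idle ∧ busy) → busy))) = {Err}
EG ((b ∧ ¬idle) ∧ (AX ((¬idle ∧ busy) → busy))): greatest fixpoint, start Z0 = {Err}, keep only states in Sat with some successor in Z. Already a fixed point.
Sat(EG ((b ∧ ¬idle) ∧ (AX ((¬idle ∧ busy) → busy)))) = {Err}
Wait ∉ Sat(EG ((b ∧ ¬idle) ∧ (AX ((¬idle ∧ busy) → busy)))) = {Err}, so the formula does not hold at Wait.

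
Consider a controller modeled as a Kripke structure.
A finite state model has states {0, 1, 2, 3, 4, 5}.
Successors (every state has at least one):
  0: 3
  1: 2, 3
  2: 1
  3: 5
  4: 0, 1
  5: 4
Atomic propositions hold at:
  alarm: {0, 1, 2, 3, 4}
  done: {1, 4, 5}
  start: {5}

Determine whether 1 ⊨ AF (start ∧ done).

No

Sat(start ∧ done) = {5}
AF (start ∧ done): least fixpoint, start Z0 = {5}, add states with every successor in Z. Z1 = {3, 5}; Z2 = {0, 3, 5}; fixed.
Sat(AF (start ∧ done)) = {0, 3, 5}
1 ∉ Sat(AF (start ∧ done)) = {0, 3, 5}, so the formula does not hold at 1.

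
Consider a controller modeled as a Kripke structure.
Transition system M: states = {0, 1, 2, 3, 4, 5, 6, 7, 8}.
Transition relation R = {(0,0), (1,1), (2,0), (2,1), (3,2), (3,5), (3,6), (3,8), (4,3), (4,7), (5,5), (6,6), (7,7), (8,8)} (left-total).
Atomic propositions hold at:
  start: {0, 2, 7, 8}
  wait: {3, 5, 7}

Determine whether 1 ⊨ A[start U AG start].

No

AG start: greatest fixpoint, start Z0 = {0, 2, 7, 8}, keep only states in Sat with every successor in Z. Z1 = {0, 7, 8}; fixed.
Sat(AG start) = {0, 7, 8}
A[start U AG start]: least fixpoint, start Z0 = Sat(AG start) = {0, 7, 8}, add states in Sat(start) with every successor in Z. Already a fixed point.
Sat(A[start U AG start]) = {0, 7, 8}
1 ∉ Sat(A[start U AG start]) = {0, 7, 8}, so the formula does not hold at 1.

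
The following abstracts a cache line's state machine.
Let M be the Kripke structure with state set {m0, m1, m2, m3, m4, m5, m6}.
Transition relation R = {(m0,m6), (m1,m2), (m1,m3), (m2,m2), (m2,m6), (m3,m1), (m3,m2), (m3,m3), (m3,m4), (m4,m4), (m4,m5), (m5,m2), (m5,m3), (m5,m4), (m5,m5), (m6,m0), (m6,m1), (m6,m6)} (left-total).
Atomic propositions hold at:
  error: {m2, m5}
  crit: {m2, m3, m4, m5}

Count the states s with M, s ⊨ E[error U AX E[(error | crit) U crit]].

3

Sat(error | crit) = {m2, m3, m4, m5}
E[(error | crit) U crit]: least fixpoint, start Z0 = Sat(crit) = {m2, m3, m4, m5}, add states in Sat(error | crit) with some successor in Z. Already a fixed point.
Sat(E[(error | crit) U crit]) = {m2, m3, m4, m5}
Sat(AX E[(error | crit) U crit]) = {s : every successor in {m2, m3, m4, m5}} = {m1, m4, m5}
E[error U AX E[(error | crit) U crit]]: least fixpoint, start Z0 = Sat(AX E[(error | crit) U crit]) = {m1, m4, m5}, add states in Sat(error) with some successor in Z. Already a fixed point.
Sat(E[error U AX E[(error | crit) U crit]]) = {m1, m4, m5}
|Sat(E[error U AX E[(error | crit) U crit]])| = |{m1, m4, m5}| = 3.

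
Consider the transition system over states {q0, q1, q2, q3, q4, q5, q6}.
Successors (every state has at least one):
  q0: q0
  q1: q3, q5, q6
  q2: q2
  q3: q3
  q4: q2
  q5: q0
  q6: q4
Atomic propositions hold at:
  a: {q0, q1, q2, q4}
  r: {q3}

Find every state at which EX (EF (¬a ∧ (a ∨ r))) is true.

Sat(¬a) = {q3, q5, q6}
Sat(a ∨ r) = {q0, q1, q2, q3, q4}
Sat(¬a ∧ (a ∨ r)) = {q3}
EF (¬a ∧ (a ∨ r)): least fixpoint, start Z0 = {q3}, add states with some successor in Z. Z1 = {q1, q3}; fixed.
Sat(EF (¬a ∧ (a ∨ r))) = {q1, q3}
Sat(EX (EF (¬a ∧ (a ∨ r)))) = {s : some successor in {q1, q3}} = {q1, q3}

{q1, q3}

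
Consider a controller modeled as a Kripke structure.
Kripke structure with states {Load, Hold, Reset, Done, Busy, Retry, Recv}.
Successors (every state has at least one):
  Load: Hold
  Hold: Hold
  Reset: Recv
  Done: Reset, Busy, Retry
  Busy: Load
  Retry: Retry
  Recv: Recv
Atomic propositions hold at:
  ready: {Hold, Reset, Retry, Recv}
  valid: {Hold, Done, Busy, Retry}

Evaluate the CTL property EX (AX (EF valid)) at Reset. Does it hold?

EF valid: least fixpoint, start Z0 = {Hold, Done, Busy, Retry}, add states with some successor in Z. Z1 = {Load, Hold, Done, Busy, Retry}; fixed.
Sat(EF valid) = {Load, Hold, Done, Busy, Retry}
Sat(AX (EF valid)) = {s : every successor in {Load, Hold, Done, Busy, Retry}} = {Load, Hold, Busy, Retry}
Sat(EX (AX (EF valid))) = {s : some successor in {Load, Hold, Busy, Retry}} = {Load, Hold, Done, Busy, Retry}
Reset ∉ Sat(EX (AX (EF valid))) = {Load, Hold, Done, Busy, Retry}, so the formula does not hold at Reset.

No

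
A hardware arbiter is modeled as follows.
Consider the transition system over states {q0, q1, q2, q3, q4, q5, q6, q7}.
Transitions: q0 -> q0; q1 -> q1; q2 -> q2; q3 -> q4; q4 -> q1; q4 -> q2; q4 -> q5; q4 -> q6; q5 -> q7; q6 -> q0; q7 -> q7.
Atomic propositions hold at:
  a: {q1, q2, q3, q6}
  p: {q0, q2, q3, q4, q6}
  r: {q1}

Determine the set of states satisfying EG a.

{q1, q2}

EG a: greatest fixpoint, start Z0 = {q1, q2, q3, q6}, keep only states in Sat with some successor in Z. Z1 = {q1, q2}; fixed.
Sat(EG a) = {q1, q2}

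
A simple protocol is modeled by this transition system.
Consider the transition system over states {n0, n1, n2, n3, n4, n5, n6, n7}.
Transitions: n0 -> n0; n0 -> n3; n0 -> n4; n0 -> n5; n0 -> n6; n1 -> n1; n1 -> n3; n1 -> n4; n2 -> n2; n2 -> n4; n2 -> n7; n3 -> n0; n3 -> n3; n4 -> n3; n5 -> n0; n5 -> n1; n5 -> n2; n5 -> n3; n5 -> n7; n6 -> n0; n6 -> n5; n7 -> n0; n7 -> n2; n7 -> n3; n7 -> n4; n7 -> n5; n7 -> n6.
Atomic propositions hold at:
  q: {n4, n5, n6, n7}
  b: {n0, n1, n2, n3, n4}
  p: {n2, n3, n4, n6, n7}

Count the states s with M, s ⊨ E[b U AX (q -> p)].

6

Sat(q -> p) = {n0, n1, n2, n3, n4, n6, n7}
Sat(AX (q -> p)) = {s : every successor in {n0, n1, n2, n3, n4, n6, n7}} = {n1, n2, n3, n4, n5}
E[b U AX (q -> p)]: least fixpoint, start Z0 = Sat(AX (q -> p)) = {n1, n2, n3, n4, n5}, add states in Sat(b) with some successor in Z. Z1 = {n0, n1, n2, n3, n4, n5}; fixed.
Sat(E[b U AX (q -> p)]) = {n0, n1, n2, n3, n4, n5}
|Sat(E[b U AX (q -> p)])| = |{n0, n1, n2, n3, n4, n5}| = 6.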